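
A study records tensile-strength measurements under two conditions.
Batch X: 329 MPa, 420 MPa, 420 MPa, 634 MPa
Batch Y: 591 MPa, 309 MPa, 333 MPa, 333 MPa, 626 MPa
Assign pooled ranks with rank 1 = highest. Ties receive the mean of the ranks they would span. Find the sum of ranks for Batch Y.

Sorted (descending): 634, 626, 591, 420, 420, 333, 333, 329, 309
The 2 values of 420 occupy positions 4–5 → average rank (4+5)/2 = 4.5.
The 2 values of 333 occupy positions 6–7 → average rank (6+7)/2 = 6.5.
Batch Y values → pooled ranks: 591→3, 309→9, 333→6.5, 333→6.5, 626→2
Rank sum = 3 + 9 + 6.5 + 6.5 + 2 = 27

27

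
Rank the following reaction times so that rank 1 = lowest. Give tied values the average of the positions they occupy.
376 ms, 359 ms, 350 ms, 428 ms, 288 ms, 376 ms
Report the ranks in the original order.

4.5, 3, 2, 6, 1, 4.5

Sorted (ascending): 288, 350, 359, 376, 376, 428
The 2 values of 376 occupy positions 4–5 → average rank (4+5)/2 = 4.5.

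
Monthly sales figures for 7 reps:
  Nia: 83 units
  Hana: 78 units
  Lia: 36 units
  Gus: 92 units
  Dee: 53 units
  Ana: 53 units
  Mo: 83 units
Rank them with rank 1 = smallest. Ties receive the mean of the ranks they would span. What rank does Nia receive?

5.5

Sorted (ascending): 36, 53, 53, 78, 83, 83, 92
The 2 values of 53 occupy positions 2–3 → average rank (2+3)/2 = 2.5.
The 2 values of 83 occupy positions 5–6 → average rank (5+6)/2 = 5.5.
Nia has value 83 units → rank 5.5.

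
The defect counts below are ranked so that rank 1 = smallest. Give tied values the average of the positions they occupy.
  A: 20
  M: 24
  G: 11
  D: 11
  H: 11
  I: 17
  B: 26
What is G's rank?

Sorted (ascending): 11, 11, 11, 17, 20, 24, 26
The 3 values of 11 occupy positions 1–3 → average rank 2.
G has value 11 → rank 2.

2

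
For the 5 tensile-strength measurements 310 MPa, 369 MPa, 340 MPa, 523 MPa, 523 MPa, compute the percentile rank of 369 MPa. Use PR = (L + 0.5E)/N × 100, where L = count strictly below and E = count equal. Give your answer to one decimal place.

N = 5.
Strictly below 369: 2. Equal to 369: 1.
PR = (2 + 0.5·1)/5 × 100 = 50.0

50.0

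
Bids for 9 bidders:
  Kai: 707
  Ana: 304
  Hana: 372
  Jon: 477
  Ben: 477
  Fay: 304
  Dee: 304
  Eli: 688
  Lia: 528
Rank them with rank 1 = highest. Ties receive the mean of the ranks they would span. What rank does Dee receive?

8

Sorted (descending): 707, 688, 528, 477, 477, 372, 304, 304, 304
The 2 values of 477 occupy positions 4–5 → average rank (4+5)/2 = 4.5.
The 3 values of 304 occupy positions 7–9 → average rank 8.
Dee has value 304 → rank 8.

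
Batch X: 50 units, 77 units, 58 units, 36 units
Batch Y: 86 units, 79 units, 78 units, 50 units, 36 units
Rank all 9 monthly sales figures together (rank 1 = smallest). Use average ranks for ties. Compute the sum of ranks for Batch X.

Sorted (ascending): 36, 36, 50, 50, 58, 77, 78, 79, 86
The 2 values of 36 occupy positions 1–2 → average rank (1+2)/2 = 1.5.
The 2 values of 50 occupy positions 3–4 → average rank (3+4)/2 = 3.5.
Batch X values → pooled ranks: 50→3.5, 77→6, 58→5, 36→1.5
Rank sum = 3.5 + 6 + 5 + 1.5 = 16

16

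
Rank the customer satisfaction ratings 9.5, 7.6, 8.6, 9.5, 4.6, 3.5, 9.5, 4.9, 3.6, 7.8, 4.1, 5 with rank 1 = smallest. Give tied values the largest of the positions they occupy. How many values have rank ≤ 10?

Sorted (ascending): 3.5, 3.6, 4.1, 4.6, 4.9, 5, 7.6, 7.8, 8.6, 9.5, 9.5, 9.5
The 3 values of 9.5 occupy positions 10–12 → each gets rank 12.
Ranks ≤ 10: {1, 2, 3, 4, 5, 6, 7, 8, 9} → 9 values.

9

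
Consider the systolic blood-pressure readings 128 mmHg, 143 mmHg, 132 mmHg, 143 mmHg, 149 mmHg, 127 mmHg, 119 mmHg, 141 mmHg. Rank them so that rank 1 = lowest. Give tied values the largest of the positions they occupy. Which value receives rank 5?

141

Sorted (ascending): 119, 127, 128, 132, 141, 143, 143, 149
The 2 values of 143 occupy positions 6–7 → each gets rank 7.
Rank 5 → value 141.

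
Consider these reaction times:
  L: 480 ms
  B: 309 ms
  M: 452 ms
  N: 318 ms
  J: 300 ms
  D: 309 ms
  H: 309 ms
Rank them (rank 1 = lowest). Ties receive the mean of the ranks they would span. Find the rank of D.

3

Sorted (ascending): 300, 309, 309, 309, 318, 452, 480
The 3 values of 309 occupy positions 2–4 → average rank 3.
D has value 309 ms → rank 3.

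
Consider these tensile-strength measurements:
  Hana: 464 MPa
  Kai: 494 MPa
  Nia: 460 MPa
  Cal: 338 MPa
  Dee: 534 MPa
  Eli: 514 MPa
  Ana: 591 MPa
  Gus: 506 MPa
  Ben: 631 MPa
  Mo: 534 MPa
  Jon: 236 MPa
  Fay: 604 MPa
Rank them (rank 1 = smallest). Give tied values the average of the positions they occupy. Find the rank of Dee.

8.5

Sorted (ascending): 236, 338, 460, 464, 494, 506, 514, 534, 534, 591, 604, 631
The 2 values of 534 occupy positions 8–9 → average rank (8+9)/2 = 8.5.
Dee has value 534 MPa → rank 8.5.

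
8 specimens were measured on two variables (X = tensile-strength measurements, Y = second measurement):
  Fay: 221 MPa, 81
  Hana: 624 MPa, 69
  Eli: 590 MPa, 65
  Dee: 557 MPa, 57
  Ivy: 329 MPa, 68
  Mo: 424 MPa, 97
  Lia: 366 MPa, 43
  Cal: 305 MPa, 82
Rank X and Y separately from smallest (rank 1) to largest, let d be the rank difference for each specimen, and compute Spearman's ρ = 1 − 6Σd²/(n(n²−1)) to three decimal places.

-0.310

Ranks of variable 1: 1, 8, 7, 6, 3, 5, 4, 2
Ranks of variable 2: 6, 5, 3, 2, 4, 8, 1, 7
d = r₁ − r₂: -5, 3, 4, 4, -1, -3, 3, -5
d²: 25, 9, 16, 16, 1, 9, 9, 25; Σd² = 110
ρ = 1 − 6·110/(8·63) = 1 − 660/504 = -0.310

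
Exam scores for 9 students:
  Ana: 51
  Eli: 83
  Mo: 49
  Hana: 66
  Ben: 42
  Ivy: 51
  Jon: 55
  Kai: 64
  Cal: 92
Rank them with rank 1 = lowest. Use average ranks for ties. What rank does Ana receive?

Sorted (ascending): 42, 49, 51, 51, 55, 64, 66, 83, 92
The 2 values of 51 occupy positions 3–4 → average rank (3+4)/2 = 3.5.
Ana has value 51 → rank 3.5.

3.5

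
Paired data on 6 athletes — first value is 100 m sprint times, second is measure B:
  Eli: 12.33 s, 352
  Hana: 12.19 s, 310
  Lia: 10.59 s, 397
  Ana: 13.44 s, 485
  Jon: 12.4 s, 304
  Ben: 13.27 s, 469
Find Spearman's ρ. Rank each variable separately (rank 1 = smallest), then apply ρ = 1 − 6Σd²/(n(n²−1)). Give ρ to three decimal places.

0.486

Ranks of variable 1: 3, 2, 1, 6, 4, 5
Ranks of variable 2: 3, 2, 4, 6, 1, 5
d = r₁ − r₂: 0, 0, -3, 0, 3, 0
d²: 0, 0, 9, 0, 9, 0; Σd² = 18
ρ = 1 − 6·18/(6·35) = 1 − 108/210 = 0.486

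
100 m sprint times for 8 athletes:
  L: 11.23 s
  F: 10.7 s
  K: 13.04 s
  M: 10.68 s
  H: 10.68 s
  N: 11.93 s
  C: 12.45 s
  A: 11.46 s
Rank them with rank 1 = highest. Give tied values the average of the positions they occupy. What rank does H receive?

Sorted (descending): 13.04, 12.45, 11.93, 11.46, 11.23, 10.7, 10.68, 10.68
The 2 values of 10.68 occupy positions 7–8 → average rank (7+8)/2 = 7.5.
H has value 10.68 s → rank 7.5.

7.5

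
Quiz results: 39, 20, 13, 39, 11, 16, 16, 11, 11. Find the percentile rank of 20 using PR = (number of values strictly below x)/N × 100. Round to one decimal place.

N = 9.
Strictly below 20: 6. Equal to 20: 1.
PR = 6/9 × 100 = 66.7

66.7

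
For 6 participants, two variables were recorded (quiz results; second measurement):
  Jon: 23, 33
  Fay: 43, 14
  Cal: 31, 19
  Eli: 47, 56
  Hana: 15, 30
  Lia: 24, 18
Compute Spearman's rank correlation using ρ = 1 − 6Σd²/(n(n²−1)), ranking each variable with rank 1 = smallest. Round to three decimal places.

Ranks of variable 1: 2, 5, 4, 6, 1, 3
Ranks of variable 2: 5, 1, 3, 6, 4, 2
d = r₁ − r₂: -3, 4, 1, 0, -3, 1
d²: 9, 16, 1, 0, 9, 1; Σd² = 36
ρ = 1 − 6·36/(6·35) = 1 − 216/210 = -0.029

-0.029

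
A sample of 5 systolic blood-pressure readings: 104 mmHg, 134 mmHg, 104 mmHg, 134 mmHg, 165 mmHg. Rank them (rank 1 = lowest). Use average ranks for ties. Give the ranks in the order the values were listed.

Sorted (ascending): 104, 104, 134, 134, 165
The 2 values of 104 occupy positions 1–2 → average rank (1+2)/2 = 1.5.
The 2 values of 134 occupy positions 3–4 → average rank (3+4)/2 = 3.5.

1.5, 3.5, 1.5, 3.5, 5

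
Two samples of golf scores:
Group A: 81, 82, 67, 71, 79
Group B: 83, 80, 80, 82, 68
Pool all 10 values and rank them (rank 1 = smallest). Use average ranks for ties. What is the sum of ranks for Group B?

31.5

Sorted (ascending): 67, 68, 71, 79, 80, 80, 81, 82, 82, 83
The 2 values of 80 occupy positions 5–6 → average rank (5+6)/2 = 5.5.
The 2 values of 82 occupy positions 8–9 → average rank (8+9)/2 = 8.5.
Group B values → pooled ranks: 83→10, 80→5.5, 80→5.5, 82→8.5, 68→2
Rank sum = 10 + 5.5 + 5.5 + 8.5 + 2 = 31.5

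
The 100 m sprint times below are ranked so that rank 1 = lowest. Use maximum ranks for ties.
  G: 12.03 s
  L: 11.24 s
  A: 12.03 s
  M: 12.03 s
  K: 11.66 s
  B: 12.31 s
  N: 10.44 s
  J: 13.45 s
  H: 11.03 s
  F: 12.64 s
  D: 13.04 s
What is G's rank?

7

Sorted (ascending): 10.44, 11.03, 11.24, 11.66, 12.03, 12.03, 12.03, 12.31, 12.64, 13.04, 13.45
The 3 values of 12.03 occupy positions 5–7 → each gets rank 7.
G has value 12.03 s → rank 7.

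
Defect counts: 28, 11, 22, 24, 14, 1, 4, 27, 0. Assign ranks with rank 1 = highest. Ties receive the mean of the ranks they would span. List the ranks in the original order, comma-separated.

Sorted (descending): 28, 27, 24, 22, 14, 11, 4, 1, 0
No ties — each value takes its position as its rank.

1, 6, 4, 3, 5, 8, 7, 2, 9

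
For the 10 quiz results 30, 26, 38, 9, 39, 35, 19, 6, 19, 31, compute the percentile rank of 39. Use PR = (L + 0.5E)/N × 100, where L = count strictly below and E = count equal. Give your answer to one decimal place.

95.0

N = 10.
Strictly below 39: 9. Equal to 39: 1.
PR = (9 + 0.5·1)/10 × 100 = 95.0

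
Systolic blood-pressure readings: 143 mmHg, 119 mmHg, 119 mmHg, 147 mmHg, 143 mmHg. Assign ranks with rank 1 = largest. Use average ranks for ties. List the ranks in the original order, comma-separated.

2.5, 4.5, 4.5, 1, 2.5

Sorted (descending): 147, 143, 143, 119, 119
The 2 values of 143 occupy positions 2–3 → average rank (2+3)/2 = 2.5.
The 2 values of 119 occupy positions 4–5 → average rank (4+5)/2 = 4.5.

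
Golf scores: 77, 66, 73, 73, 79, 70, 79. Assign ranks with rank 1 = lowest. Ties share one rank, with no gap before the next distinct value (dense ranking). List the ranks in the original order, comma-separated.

4, 1, 3, 3, 5, 2, 5

Sorted (ascending): 66, 70, 73, 73, 77, 79, 79
The 2 values of 73 share dense rank 3.
The 2 values of 79 share dense rank 5.
Remaining distinct values take the next consecutive integers.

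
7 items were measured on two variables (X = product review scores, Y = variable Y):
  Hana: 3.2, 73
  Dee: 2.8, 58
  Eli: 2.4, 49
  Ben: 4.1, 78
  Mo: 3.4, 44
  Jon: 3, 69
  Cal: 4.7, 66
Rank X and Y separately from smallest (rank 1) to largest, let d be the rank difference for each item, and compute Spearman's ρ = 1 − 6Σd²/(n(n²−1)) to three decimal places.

0.357

Ranks of variable 1: 4, 2, 1, 6, 5, 3, 7
Ranks of variable 2: 6, 3, 2, 7, 1, 5, 4
d = r₁ − r₂: -2, -1, -1, -1, 4, -2, 3
d²: 4, 1, 1, 1, 16, 4, 9; Σd² = 36
ρ = 1 − 6·36/(7·48) = 1 − 216/336 = 0.357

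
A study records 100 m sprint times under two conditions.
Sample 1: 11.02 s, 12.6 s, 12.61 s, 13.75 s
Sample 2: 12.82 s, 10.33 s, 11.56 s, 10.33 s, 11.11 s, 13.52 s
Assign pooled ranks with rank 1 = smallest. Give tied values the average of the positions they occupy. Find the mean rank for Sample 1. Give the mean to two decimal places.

6.50

Sorted (ascending): 10.33, 10.33, 11.02, 11.11, 11.56, 12.6, 12.61, 12.82, 13.52, 13.75
The 2 values of 10.33 occupy positions 1–2 → average rank (1+2)/2 = 1.5.
Sample 1 values → pooled ranks: 11.02→3, 12.6→6, 12.61→7, 13.75→10
Mean rank = (3 + 6 + 7 + 10) / 4 = 6.50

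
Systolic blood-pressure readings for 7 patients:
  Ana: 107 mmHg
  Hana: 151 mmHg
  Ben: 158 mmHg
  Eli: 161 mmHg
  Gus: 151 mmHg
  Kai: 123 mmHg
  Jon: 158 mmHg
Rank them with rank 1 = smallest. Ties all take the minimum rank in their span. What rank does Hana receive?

Sorted (ascending): 107, 123, 151, 151, 158, 158, 161
The 2 values of 151 occupy positions 3–4 → each gets rank 3.
The 2 values of 158 occupy positions 5–6 → each gets rank 5.
Hana has value 151 mmHg → rank 3.

3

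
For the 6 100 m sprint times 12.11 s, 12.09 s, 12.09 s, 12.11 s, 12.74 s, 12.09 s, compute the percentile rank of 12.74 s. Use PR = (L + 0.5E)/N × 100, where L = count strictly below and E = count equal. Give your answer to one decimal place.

N = 6.
Strictly below 12.74: 5. Equal to 12.74: 1.
PR = (5 + 0.5·1)/6 × 100 = 91.7

91.7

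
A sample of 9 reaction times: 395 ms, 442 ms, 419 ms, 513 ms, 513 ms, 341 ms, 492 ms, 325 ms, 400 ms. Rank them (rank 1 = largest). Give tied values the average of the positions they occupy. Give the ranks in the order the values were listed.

7, 4, 5, 1.5, 1.5, 8, 3, 9, 6

Sorted (descending): 513, 513, 492, 442, 419, 400, 395, 341, 325
The 2 values of 513 occupy positions 1–2 → average rank (1+2)/2 = 1.5.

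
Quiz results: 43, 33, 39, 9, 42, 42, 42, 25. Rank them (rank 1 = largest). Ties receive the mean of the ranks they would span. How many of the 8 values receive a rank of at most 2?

Sorted (descending): 43, 42, 42, 42, 39, 33, 25, 9
The 3 values of 42 occupy positions 2–4 → average rank 3.
Ranks ≤ 2: {1} → 1 value.

1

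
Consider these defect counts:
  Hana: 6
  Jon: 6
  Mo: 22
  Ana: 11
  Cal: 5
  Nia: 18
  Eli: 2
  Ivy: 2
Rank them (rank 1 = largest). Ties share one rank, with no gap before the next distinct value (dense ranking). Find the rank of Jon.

Sorted (descending): 22, 18, 11, 6, 6, 5, 2, 2
The 2 values of 6 share dense rank 4.
The 2 values of 2 share dense rank 6.
Remaining distinct values take the next consecutive integers.
Jon has value 6 → rank 4.

4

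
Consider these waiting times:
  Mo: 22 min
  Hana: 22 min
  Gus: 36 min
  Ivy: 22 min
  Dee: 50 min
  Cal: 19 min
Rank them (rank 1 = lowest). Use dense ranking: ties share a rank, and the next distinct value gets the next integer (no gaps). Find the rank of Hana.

2

Sorted (ascending): 19, 22, 22, 22, 36, 50
The 3 values of 22 share dense rank 2.
Remaining distinct values take the next consecutive integers.
Hana has value 22 min → rank 2.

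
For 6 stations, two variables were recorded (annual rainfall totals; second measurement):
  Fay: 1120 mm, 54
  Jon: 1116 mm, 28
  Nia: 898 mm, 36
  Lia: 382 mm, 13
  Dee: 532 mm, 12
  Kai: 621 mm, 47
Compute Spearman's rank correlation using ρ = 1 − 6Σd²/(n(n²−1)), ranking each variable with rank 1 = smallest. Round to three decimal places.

Ranks of variable 1: 6, 5, 4, 1, 2, 3
Ranks of variable 2: 6, 3, 4, 2, 1, 5
d = r₁ − r₂: 0, 2, 0, -1, 1, -2
d²: 0, 4, 0, 1, 1, 4; Σd² = 10
ρ = 1 − 6·10/(6·35) = 1 − 60/210 = 0.714

0.714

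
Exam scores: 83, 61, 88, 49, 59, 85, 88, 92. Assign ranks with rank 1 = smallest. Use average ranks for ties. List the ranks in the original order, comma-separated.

Sorted (ascending): 49, 59, 61, 83, 85, 88, 88, 92
The 2 values of 88 occupy positions 6–7 → average rank (6+7)/2 = 6.5.

4, 3, 6.5, 1, 2, 5, 6.5, 8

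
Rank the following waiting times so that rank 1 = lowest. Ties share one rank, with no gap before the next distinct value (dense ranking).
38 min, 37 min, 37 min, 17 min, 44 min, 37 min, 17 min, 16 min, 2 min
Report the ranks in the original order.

Sorted (ascending): 2, 16, 17, 17, 37, 37, 37, 38, 44
The 2 values of 17 share dense rank 3.
The 3 values of 37 share dense rank 4.
Remaining distinct values take the next consecutive integers.

5, 4, 4, 3, 6, 4, 3, 2, 1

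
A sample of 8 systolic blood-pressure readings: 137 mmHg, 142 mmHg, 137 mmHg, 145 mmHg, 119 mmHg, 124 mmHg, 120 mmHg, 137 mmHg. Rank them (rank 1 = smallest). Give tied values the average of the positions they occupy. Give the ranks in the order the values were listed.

Sorted (ascending): 119, 120, 124, 137, 137, 137, 142, 145
The 3 values of 137 occupy positions 4–6 → average rank 5.

5, 7, 5, 8, 1, 3, 2, 5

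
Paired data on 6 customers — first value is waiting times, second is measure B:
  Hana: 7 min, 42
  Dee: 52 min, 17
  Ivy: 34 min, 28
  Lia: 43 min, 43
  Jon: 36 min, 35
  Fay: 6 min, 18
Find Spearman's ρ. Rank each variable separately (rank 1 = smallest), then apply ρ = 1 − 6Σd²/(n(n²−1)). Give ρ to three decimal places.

Ranks of variable 1: 2, 6, 3, 5, 4, 1
Ranks of variable 2: 5, 1, 3, 6, 4, 2
d = r₁ − r₂: -3, 5, 0, -1, 0, -1
d²: 9, 25, 0, 1, 0, 1; Σd² = 36
ρ = 1 − 6·36/(6·35) = 1 − 216/210 = -0.029

-0.029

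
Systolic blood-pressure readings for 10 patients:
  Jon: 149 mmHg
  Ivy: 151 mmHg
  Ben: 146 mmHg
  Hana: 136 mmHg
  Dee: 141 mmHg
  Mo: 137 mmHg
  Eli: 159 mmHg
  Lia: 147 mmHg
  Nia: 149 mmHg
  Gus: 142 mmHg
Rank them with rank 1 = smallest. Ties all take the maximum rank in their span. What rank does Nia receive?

Sorted (ascending): 136, 137, 141, 142, 146, 147, 149, 149, 151, 159
The 2 values of 149 occupy positions 7–8 → each gets rank 8.
Nia has value 149 mmHg → rank 8.

8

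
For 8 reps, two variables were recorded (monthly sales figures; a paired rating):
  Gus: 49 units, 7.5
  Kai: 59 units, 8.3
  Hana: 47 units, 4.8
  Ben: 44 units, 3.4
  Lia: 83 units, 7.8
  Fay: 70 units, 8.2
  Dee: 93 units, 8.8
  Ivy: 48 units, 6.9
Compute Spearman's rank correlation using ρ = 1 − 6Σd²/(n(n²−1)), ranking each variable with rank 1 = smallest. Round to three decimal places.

Ranks of variable 1: 4, 5, 2, 1, 7, 6, 8, 3
Ranks of variable 2: 4, 7, 2, 1, 5, 6, 8, 3
d = r₁ − r₂: 0, -2, 0, 0, 2, 0, 0, 0
d²: 0, 4, 0, 0, 4, 0, 0, 0; Σd² = 8
ρ = 1 − 6·8/(8·63) = 1 − 48/504 = 0.905

0.905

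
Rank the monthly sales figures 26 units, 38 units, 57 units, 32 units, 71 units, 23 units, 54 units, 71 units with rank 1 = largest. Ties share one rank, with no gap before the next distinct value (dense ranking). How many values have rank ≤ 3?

Sorted (descending): 71, 71, 57, 54, 38, 32, 26, 23
The 2 values of 71 share dense rank 1.
Remaining distinct values take the next consecutive integers.
Ranks ≤ 3: {1, 1, 2, 3} → 4 values.

4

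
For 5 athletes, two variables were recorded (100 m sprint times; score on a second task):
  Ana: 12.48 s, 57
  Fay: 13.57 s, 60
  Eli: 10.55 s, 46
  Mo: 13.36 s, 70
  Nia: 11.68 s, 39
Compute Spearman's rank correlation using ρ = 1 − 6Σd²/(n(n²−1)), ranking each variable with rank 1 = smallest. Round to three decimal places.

0.800

Ranks of variable 1: 3, 5, 1, 4, 2
Ranks of variable 2: 3, 4, 2, 5, 1
d = r₁ − r₂: 0, 1, -1, -1, 1
d²: 0, 1, 1, 1, 1; Σd² = 4
ρ = 1 − 6·4/(5·24) = 1 − 24/120 = 0.800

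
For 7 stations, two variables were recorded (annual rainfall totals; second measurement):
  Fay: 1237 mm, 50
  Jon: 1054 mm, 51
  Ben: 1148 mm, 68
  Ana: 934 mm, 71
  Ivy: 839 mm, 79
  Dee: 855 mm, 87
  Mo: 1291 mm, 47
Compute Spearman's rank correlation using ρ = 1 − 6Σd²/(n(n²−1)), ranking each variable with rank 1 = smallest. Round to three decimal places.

-0.929

Ranks of variable 1: 6, 4, 5, 3, 1, 2, 7
Ranks of variable 2: 2, 3, 4, 5, 6, 7, 1
d = r₁ − r₂: 4, 1, 1, -2, -5, -5, 6
d²: 16, 1, 1, 4, 25, 25, 36; Σd² = 108
ρ = 1 − 6·108/(7·48) = 1 − 648/336 = -0.929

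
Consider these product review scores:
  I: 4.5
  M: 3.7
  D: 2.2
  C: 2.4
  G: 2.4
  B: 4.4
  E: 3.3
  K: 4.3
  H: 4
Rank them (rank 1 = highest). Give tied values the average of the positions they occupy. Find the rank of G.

Sorted (descending): 4.5, 4.4, 4.3, 4, 3.7, 3.3, 2.4, 2.4, 2.2
The 2 values of 2.4 occupy positions 7–8 → average rank (7+8)/2 = 7.5.
G has value 2.4 → rank 7.5.

7.5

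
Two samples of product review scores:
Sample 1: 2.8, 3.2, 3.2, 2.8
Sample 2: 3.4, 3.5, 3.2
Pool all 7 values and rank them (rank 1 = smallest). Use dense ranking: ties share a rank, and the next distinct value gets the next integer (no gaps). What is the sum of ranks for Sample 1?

Sorted (ascending): 2.8, 2.8, 3.2, 3.2, 3.2, 3.4, 3.5
The 2 values of 2.8 share dense rank 1.
The 3 values of 3.2 share dense rank 2.
Remaining distinct values take the next consecutive integers.
Sample 1 values → pooled ranks: 2.8→1, 3.2→2, 3.2→2, 2.8→1
Rank sum = 1 + 2 + 2 + 1 = 6

6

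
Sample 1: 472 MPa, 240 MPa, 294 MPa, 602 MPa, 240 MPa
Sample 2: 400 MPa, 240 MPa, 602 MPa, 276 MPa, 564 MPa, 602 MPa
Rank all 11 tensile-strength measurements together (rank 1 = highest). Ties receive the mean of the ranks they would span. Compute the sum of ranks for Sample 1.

Sorted (descending): 602, 602, 602, 564, 472, 400, 294, 276, 240, 240, 240
The 3 values of 602 occupy positions 1–3 → average rank 2.
The 3 values of 240 occupy positions 9–11 → average rank 10.
Sample 1 values → pooled ranks: 472→5, 240→10, 294→7, 602→2, 240→10
Rank sum = 5 + 10 + 7 + 2 + 10 = 34

34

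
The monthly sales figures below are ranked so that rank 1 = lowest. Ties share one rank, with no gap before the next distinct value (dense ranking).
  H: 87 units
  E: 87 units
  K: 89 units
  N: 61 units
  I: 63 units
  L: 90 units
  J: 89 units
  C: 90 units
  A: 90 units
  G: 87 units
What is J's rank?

Sorted (ascending): 61, 63, 87, 87, 87, 89, 89, 90, 90, 90
The 3 values of 87 share dense rank 3.
The 2 values of 89 share dense rank 4.
The 3 values of 90 share dense rank 5.
Remaining distinct values take the next consecutive integers.
J has value 89 units → rank 4.

4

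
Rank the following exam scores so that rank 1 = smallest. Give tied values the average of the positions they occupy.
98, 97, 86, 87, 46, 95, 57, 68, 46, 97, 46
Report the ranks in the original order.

11, 9.5, 6, 7, 2, 8, 4, 5, 2, 9.5, 2

Sorted (ascending): 46, 46, 46, 57, 68, 86, 87, 95, 97, 97, 98
The 3 values of 46 occupy positions 1–3 → average rank 2.
The 2 values of 97 occupy positions 9–10 → average rank (9+10)/2 = 9.5.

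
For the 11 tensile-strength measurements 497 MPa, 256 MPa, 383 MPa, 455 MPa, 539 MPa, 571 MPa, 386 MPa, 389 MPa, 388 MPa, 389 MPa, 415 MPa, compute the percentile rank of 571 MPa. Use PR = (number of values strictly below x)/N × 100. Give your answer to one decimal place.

N = 11.
Strictly below 571: 10. Equal to 571: 1.
PR = 10/11 × 100 = 90.9

90.9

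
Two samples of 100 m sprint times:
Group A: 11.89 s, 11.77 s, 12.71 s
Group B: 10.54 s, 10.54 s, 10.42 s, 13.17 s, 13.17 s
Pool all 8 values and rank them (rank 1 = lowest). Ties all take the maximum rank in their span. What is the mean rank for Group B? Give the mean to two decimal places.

Sorted (ascending): 10.42, 10.54, 10.54, 11.77, 11.89, 12.71, 13.17, 13.17
The 2 values of 10.54 occupy positions 2–3 → each gets rank 3.
The 2 values of 13.17 occupy positions 7–8 → each gets rank 8.
Group B values → pooled ranks: 10.54→3, 10.54→3, 10.42→1, 13.17→8, 13.17→8
Mean rank = (3 + 3 + 1 + 8 + 8) / 5 = 4.60

4.60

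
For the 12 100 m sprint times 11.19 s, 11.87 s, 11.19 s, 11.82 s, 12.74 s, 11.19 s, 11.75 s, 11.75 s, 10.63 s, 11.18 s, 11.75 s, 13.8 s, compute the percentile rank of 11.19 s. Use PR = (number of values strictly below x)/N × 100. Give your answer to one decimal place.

16.7

N = 12.
Strictly below 11.19: 2. Equal to 11.19: 3.
PR = 2/12 × 100 = 16.7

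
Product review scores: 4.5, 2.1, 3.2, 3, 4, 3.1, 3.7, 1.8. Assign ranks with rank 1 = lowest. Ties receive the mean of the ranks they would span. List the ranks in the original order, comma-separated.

8, 2, 5, 3, 7, 4, 6, 1

Sorted (ascending): 1.8, 2.1, 3, 3.1, 3.2, 3.7, 4, 4.5
No ties — each value takes its position as its rank.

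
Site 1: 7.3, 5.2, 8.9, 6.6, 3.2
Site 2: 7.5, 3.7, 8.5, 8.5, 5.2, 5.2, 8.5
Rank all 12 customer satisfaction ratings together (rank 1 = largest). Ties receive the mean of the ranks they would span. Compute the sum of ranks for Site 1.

Sorted (descending): 8.9, 8.5, 8.5, 8.5, 7.5, 7.3, 6.6, 5.2, 5.2, 5.2, 3.7, 3.2
The 3 values of 8.5 occupy positions 2–4 → average rank 3.
The 3 values of 5.2 occupy positions 8–10 → average rank 9.
Site 1 values → pooled ranks: 7.3→6, 5.2→9, 8.9→1, 6.6→7, 3.2→12
Rank sum = 6 + 9 + 1 + 7 + 12 = 35

35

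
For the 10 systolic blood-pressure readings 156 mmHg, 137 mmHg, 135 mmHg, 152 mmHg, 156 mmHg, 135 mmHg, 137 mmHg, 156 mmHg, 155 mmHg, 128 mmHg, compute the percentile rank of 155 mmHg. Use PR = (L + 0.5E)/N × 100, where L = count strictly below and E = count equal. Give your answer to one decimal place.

N = 10.
Strictly below 155: 6. Equal to 155: 1.
PR = (6 + 0.5·1)/10 × 100 = 65.0

65.0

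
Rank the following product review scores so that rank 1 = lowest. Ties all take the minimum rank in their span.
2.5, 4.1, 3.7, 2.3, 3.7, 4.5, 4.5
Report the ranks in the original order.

Sorted (ascending): 2.3, 2.5, 3.7, 3.7, 4.1, 4.5, 4.5
The 2 values of 3.7 occupy positions 3–4 → each gets rank 3.
The 2 values of 4.5 occupy positions 6–7 → each gets rank 6.

2, 5, 3, 1, 3, 6, 6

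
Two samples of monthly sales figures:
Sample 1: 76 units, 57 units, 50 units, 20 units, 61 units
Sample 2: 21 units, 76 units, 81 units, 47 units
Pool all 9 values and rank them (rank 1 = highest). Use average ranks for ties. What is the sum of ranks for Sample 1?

26.5

Sorted (descending): 81, 76, 76, 61, 57, 50, 47, 21, 20
The 2 values of 76 occupy positions 2–3 → average rank (2+3)/2 = 2.5.
Sample 1 values → pooled ranks: 76→2.5, 57→5, 50→6, 20→9, 61→4
Rank sum = 2.5 + 5 + 6 + 9 + 4 = 26.5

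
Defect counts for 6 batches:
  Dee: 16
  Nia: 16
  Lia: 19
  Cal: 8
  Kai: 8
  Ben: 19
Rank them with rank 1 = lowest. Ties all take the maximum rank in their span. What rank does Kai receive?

2

Sorted (ascending): 8, 8, 16, 16, 19, 19
The 2 values of 8 occupy positions 1–2 → each gets rank 2.
The 2 values of 16 occupy positions 3–4 → each gets rank 4.
The 2 values of 19 occupy positions 5–6 → each gets rank 6.
Kai has value 8 → rank 2.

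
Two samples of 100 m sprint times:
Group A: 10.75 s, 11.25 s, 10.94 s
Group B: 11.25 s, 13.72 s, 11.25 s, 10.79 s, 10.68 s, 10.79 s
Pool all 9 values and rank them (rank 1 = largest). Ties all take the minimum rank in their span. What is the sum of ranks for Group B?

Sorted (descending): 13.72, 11.25, 11.25, 11.25, 10.94, 10.79, 10.79, 10.75, 10.68
The 3 values of 11.25 occupy positions 2–4 → each gets rank 2.
The 2 values of 10.79 occupy positions 6–7 → each gets rank 6.
Group B values → pooled ranks: 11.25→2, 13.72→1, 11.25→2, 10.79→6, 10.68→9, 10.79→6
Rank sum = 2 + 1 + 2 + 6 + 9 + 6 = 26

26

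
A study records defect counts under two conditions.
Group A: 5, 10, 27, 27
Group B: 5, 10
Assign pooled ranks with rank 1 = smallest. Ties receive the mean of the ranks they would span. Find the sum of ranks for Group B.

5

Sorted (ascending): 5, 5, 10, 10, 27, 27
The 2 values of 5 occupy positions 1–2 → average rank (1+2)/2 = 1.5.
The 2 values of 10 occupy positions 3–4 → average rank (3+4)/2 = 3.5.
The 2 values of 27 occupy positions 5–6 → average rank (5+6)/2 = 5.5.
Group B values → pooled ranks: 5→1.5, 10→3.5
Rank sum = 1.5 + 3.5 = 5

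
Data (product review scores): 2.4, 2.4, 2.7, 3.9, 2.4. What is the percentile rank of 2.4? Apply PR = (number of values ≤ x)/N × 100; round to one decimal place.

N = 5.
Strictly below 2.4: 0. Equal to 2.4: 3.
PR = 3/5 × 100 = 60.0

60.0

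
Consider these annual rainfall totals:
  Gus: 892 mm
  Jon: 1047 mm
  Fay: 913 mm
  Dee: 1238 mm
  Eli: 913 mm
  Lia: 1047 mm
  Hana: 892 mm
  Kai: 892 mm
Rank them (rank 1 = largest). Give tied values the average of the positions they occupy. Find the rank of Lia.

Sorted (descending): 1238, 1047, 1047, 913, 913, 892, 892, 892
The 2 values of 1047 occupy positions 2–3 → average rank (2+3)/2 = 2.5.
The 2 values of 913 occupy positions 4–5 → average rank (4+5)/2 = 4.5.
The 3 values of 892 occupy positions 6–8 → average rank 7.
Lia has value 1047 mm → rank 2.5.

2.5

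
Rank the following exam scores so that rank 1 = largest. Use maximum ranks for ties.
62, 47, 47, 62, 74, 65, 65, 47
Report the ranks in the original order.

Sorted (descending): 74, 65, 65, 62, 62, 47, 47, 47
The 2 values of 65 occupy positions 2–3 → each gets rank 3.
The 2 values of 62 occupy positions 4–5 → each gets rank 5.
The 3 values of 47 occupy positions 6–8 → each gets rank 8.

5, 8, 8, 5, 1, 3, 3, 8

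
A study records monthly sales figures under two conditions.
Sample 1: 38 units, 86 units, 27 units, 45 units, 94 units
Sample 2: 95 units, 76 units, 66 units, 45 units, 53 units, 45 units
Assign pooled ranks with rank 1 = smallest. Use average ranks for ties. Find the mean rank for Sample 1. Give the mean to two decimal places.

Sorted (ascending): 27, 38, 45, 45, 45, 53, 66, 76, 86, 94, 95
The 3 values of 45 occupy positions 3–5 → average rank 4.
Sample 1 values → pooled ranks: 38→2, 86→9, 27→1, 45→4, 94→10
Mean rank = (2 + 9 + 1 + 4 + 10) / 5 = 5.20

5.20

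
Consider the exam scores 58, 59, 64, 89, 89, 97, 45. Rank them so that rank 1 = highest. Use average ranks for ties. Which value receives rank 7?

Sorted (descending): 97, 89, 89, 64, 59, 58, 45
The 2 values of 89 occupy positions 2–3 → average rank (2+3)/2 = 2.5.
Rank 7 → value 45.

45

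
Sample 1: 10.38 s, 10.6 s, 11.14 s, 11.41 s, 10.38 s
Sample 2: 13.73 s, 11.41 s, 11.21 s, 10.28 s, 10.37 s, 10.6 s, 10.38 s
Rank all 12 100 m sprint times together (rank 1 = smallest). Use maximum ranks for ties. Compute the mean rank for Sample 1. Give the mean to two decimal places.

7.20

Sorted (ascending): 10.28, 10.37, 10.38, 10.38, 10.38, 10.6, 10.6, 11.14, 11.21, 11.41, 11.41, 13.73
The 3 values of 10.38 occupy positions 3–5 → each gets rank 5.
The 2 values of 10.6 occupy positions 6–7 → each gets rank 7.
The 2 values of 11.41 occupy positions 10–11 → each gets rank 11.
Sample 1 values → pooled ranks: 10.38→5, 10.6→7, 11.14→8, 11.41→11, 10.38→5
Mean rank = (5 + 7 + 8 + 11 + 5) / 5 = 7.20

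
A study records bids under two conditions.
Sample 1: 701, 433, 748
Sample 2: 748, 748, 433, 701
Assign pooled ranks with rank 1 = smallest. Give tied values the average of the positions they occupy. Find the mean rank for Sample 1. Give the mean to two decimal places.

3.67

Sorted (ascending): 433, 433, 701, 701, 748, 748, 748
The 2 values of 433 occupy positions 1–2 → average rank (1+2)/2 = 1.5.
The 2 values of 701 occupy positions 3–4 → average rank (3+4)/2 = 3.5.
The 3 values of 748 occupy positions 5–7 → average rank 6.
Sample 1 values → pooled ranks: 701→3.5, 433→1.5, 748→6
Mean rank = (3.5 + 1.5 + 6) / 3 = 3.67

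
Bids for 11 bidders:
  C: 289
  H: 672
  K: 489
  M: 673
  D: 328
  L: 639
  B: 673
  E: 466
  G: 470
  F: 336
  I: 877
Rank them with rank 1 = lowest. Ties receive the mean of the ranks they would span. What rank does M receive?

Sorted (ascending): 289, 328, 336, 466, 470, 489, 639, 672, 673, 673, 877
The 2 values of 673 occupy positions 9–10 → average rank (9+10)/2 = 9.5.
M has value 673 → rank 9.5.

9.5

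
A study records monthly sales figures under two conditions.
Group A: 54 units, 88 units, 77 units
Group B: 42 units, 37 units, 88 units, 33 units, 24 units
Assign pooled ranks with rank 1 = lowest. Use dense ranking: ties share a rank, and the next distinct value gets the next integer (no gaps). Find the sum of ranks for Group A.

18

Sorted (ascending): 24, 33, 37, 42, 54, 77, 88, 88
The 2 values of 88 share dense rank 7.
Remaining distinct values take the next consecutive integers.
Group A values → pooled ranks: 54→5, 88→7, 77→6
Rank sum = 5 + 7 + 6 = 18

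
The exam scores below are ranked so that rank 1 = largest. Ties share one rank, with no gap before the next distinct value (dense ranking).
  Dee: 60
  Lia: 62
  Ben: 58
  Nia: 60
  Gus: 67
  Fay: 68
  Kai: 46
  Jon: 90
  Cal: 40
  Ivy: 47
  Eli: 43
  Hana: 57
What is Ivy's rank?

Sorted (descending): 90, 68, 67, 62, 60, 60, 58, 57, 47, 46, 43, 40
The 2 values of 60 share dense rank 5.
Remaining distinct values take the next consecutive integers.
Ivy has value 47 → rank 8.

8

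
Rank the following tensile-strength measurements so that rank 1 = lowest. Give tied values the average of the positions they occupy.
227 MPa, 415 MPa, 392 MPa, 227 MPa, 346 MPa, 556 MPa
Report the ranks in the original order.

1.5, 5, 4, 1.5, 3, 6

Sorted (ascending): 227, 227, 346, 392, 415, 556
The 2 values of 227 occupy positions 1–2 → average rank (1+2)/2 = 1.5.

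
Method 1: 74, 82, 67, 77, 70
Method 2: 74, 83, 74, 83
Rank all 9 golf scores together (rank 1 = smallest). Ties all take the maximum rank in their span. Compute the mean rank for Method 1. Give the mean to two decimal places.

Sorted (ascending): 67, 70, 74, 74, 74, 77, 82, 83, 83
The 3 values of 74 occupy positions 3–5 → each gets rank 5.
The 2 values of 83 occupy positions 8–9 → each gets rank 9.
Method 1 values → pooled ranks: 74→5, 82→7, 67→1, 77→6, 70→2
Mean rank = (5 + 7 + 1 + 6 + 2) / 5 = 4.20

4.20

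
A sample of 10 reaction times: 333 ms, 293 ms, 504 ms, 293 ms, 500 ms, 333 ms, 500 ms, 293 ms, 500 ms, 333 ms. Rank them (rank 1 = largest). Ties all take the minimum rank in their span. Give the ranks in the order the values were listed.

5, 8, 1, 8, 2, 5, 2, 8, 2, 5

Sorted (descending): 504, 500, 500, 500, 333, 333, 333, 293, 293, 293
The 3 values of 500 occupy positions 2–4 → each gets rank 2.
The 3 values of 333 occupy positions 5–7 → each gets rank 5.
The 3 values of 293 occupy positions 8–10 → each gets rank 8.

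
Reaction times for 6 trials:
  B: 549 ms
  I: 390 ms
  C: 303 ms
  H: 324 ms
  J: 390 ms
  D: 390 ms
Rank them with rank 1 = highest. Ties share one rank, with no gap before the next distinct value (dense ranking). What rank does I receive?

Sorted (descending): 549, 390, 390, 390, 324, 303
The 3 values of 390 share dense rank 2.
Remaining distinct values take the next consecutive integers.
I has value 390 ms → rank 2.

2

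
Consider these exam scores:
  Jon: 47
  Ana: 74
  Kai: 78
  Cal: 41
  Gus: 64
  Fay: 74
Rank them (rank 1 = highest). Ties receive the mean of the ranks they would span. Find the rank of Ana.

Sorted (descending): 78, 74, 74, 64, 47, 41
The 2 values of 74 occupy positions 2–3 → average rank (2+3)/2 = 2.5.
Ana has value 74 → rank 2.5.

2.5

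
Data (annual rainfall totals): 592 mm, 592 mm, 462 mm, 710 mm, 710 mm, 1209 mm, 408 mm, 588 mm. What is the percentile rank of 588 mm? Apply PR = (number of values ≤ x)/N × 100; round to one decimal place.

N = 8.
Strictly below 588: 2. Equal to 588: 1.
PR = 3/8 × 100 = 37.5

37.5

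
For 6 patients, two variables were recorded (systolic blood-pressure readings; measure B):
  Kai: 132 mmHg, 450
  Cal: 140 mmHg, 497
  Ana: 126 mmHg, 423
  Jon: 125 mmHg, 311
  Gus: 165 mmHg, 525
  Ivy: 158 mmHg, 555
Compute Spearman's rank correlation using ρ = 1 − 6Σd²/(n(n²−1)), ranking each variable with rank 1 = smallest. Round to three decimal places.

Ranks of variable 1: 3, 4, 2, 1, 6, 5
Ranks of variable 2: 3, 4, 2, 1, 5, 6
d = r₁ − r₂: 0, 0, 0, 0, 1, -1
d²: 0, 0, 0, 0, 1, 1; Σd² = 2
ρ = 1 − 6·2/(6·35) = 1 − 12/210 = 0.943

0.943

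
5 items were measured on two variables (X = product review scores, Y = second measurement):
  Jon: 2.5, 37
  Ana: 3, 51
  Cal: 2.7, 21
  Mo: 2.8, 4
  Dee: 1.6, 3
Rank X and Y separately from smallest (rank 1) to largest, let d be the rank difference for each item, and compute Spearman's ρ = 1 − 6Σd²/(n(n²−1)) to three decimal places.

Ranks of variable 1: 2, 5, 3, 4, 1
Ranks of variable 2: 4, 5, 3, 2, 1
d = r₁ − r₂: -2, 0, 0, 2, 0
d²: 4, 0, 0, 4, 0; Σd² = 8
ρ = 1 − 6·8/(5·24) = 1 − 48/120 = 0.600

0.600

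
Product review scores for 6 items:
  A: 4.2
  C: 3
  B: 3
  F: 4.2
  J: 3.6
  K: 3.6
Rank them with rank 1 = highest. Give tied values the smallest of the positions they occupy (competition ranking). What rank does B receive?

Sorted (descending): 4.2, 4.2, 3.6, 3.6, 3, 3
The 2 values of 4.2 occupy positions 1–2 → each gets rank 1.
The 2 values of 3.6 occupy positions 3–4 → each gets rank 3.
The 2 values of 3 occupy positions 5–6 → each gets rank 5.
B has value 3 → rank 5.

5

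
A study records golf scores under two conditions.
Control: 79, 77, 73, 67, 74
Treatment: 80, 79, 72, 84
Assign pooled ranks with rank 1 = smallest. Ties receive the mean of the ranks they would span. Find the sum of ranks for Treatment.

Sorted (ascending): 67, 72, 73, 74, 77, 79, 79, 80, 84
The 2 values of 79 occupy positions 6–7 → average rank (6+7)/2 = 6.5.
Treatment values → pooled ranks: 80→8, 79→6.5, 72→2, 84→9
Rank sum = 8 + 6.5 + 2 + 9 = 25.5

25.5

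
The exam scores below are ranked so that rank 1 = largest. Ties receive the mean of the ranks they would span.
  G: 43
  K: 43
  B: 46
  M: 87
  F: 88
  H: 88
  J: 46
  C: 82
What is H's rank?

Sorted (descending): 88, 88, 87, 82, 46, 46, 43, 43
The 2 values of 88 occupy positions 1–2 → average rank (1+2)/2 = 1.5.
The 2 values of 46 occupy positions 5–6 → average rank (5+6)/2 = 5.5.
The 2 values of 43 occupy positions 7–8 → average rank (7+8)/2 = 7.5.
H has value 88 → rank 1.5.

1.5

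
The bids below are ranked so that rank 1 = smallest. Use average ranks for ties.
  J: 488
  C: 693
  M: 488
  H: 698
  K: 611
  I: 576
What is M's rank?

1.5

Sorted (ascending): 488, 488, 576, 611, 693, 698
The 2 values of 488 occupy positions 1–2 → average rank (1+2)/2 = 1.5.
M has value 488 → rank 1.5.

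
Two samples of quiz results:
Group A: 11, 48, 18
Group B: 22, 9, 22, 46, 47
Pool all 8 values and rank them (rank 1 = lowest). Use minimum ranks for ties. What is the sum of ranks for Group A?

Sorted (ascending): 9, 11, 18, 22, 22, 46, 47, 48
The 2 values of 22 occupy positions 4–5 → each gets rank 4.
Group A values → pooled ranks: 11→2, 48→8, 18→3
Rank sum = 2 + 8 + 3 = 13

13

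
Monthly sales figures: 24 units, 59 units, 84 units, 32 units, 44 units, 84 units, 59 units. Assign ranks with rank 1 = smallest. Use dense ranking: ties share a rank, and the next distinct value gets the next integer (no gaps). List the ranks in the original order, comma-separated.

Sorted (ascending): 24, 32, 44, 59, 59, 84, 84
The 2 values of 59 share dense rank 4.
The 2 values of 84 share dense rank 5.
Remaining distinct values take the next consecutive integers.

1, 4, 5, 2, 3, 5, 4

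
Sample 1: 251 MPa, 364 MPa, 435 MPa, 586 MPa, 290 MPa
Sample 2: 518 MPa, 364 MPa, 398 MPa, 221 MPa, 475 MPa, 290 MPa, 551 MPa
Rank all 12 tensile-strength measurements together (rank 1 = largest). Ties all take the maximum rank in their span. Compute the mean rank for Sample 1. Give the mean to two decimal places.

7.00

Sorted (descending): 586, 551, 518, 475, 435, 398, 364, 364, 290, 290, 251, 221
The 2 values of 364 occupy positions 7–8 → each gets rank 8.
The 2 values of 290 occupy positions 9–10 → each gets rank 10.
Sample 1 values → pooled ranks: 251→11, 364→8, 435→5, 586→1, 290→10
Mean rank = (11 + 8 + 5 + 1 + 10) / 5 = 7.00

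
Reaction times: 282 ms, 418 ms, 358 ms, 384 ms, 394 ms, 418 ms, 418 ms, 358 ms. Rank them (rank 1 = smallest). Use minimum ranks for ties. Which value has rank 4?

Sorted (ascending): 282, 358, 358, 384, 394, 418, 418, 418
The 2 values of 358 occupy positions 2–3 → each gets rank 2.
The 3 values of 418 occupy positions 6–8 → each gets rank 6.
Rank 4 → value 384.

384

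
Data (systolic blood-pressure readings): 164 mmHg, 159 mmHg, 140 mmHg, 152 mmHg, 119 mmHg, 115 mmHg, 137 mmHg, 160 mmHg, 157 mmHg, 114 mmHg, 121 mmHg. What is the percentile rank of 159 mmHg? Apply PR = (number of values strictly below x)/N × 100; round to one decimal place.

N = 11.
Strictly below 159: 8. Equal to 159: 1.
PR = 8/11 × 100 = 72.7

72.7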